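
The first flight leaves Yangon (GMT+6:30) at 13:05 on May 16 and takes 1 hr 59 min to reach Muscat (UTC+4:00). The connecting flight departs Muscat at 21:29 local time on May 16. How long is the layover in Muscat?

8 hours 55 minutes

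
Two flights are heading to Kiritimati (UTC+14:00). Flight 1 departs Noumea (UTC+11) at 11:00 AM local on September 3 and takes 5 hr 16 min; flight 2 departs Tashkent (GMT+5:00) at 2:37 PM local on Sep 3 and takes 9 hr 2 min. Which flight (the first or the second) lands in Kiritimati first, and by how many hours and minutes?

the first, by 13 hours 23 minutes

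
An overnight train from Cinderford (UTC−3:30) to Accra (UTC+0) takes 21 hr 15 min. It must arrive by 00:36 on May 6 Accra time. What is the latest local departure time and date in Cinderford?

23:51 on May 4

Target arrival is already UTC: 00:36 on May 6.
Subtract 21 hours and 15 minutes → departure 03:21 UTC on May 5.
Cinderford is UTC−3:30: 03:21 − 3:30 = 23:51 on May 4.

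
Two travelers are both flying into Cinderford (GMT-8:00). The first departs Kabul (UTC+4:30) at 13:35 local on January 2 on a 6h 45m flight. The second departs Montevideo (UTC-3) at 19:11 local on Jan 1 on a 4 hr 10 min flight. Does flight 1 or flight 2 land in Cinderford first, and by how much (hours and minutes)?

Flight 1 in UTC: 13:35 − 4:30 = 09:05 on Jan 2.
+6 hours 45 minutes → arrive 15:50 UTC on Jan 2.
Flight 2 in UTC: 19:11 + 3:00 = 22:11 on Jan 1.
+4 hours and 10 minutes → arrive 02:21 UTC on Jan 2.
Flight 2 lands earlier by 13 hours 29 minutes.

the second, by 13 hours 29 minutes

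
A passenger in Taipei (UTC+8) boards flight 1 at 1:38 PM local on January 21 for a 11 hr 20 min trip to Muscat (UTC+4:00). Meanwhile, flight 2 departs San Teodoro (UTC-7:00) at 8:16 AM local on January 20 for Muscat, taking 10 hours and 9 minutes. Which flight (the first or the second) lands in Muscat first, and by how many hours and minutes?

Flight 1 in UTC: 1:38 PM − 8:00 = 5:38 AM on Jan 21.
+11 hours and 20 minutes → arrive 4:58 PM UTC on Jan 21.
Flight 2 in UTC: 8:16 AM + 7:00 = 3:16 PM on Jan 20.
+10 hours 9 minutes → arrive 1:25 AM UTC on Jan 21.
Flight 2 lands earlier by 15 hours 33 minutes.

the second, by 15 hours 33 minutes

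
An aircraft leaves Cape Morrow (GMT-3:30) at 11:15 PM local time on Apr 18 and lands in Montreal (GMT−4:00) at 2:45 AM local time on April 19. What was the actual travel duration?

Departure in UTC: 11:15 PM + 3:30 = 2:45 AM on Apr 19.
Arrival in UTC: 2:45 AM + 4:00 = 6:45 AM on Apr 19.
Elapsed = 6:45 AM − 2:45 AM = 4 hours.

4 hours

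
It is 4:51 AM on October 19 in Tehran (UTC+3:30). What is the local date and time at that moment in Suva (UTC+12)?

1:21 PM on October 19

Suva is 8:30 ahead of Tehran.
Shift by the zone difference: 4:51 AM + 8:30 = 1:21 PM on Oct 19 in Suva.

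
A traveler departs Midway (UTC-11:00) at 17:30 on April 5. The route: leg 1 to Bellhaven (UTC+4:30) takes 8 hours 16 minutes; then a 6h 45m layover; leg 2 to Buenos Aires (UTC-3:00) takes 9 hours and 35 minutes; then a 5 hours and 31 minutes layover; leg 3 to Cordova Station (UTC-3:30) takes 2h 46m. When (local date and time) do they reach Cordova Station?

Convert departure to UTC: 17:30 + 11:00 = 04:30 UTC on Apr 6.
Add 8 hours and 16 minutes leg 1 → 12:46 UTC.
Add 6 hours and 45 minutes layover in Bellhaven → 19:31 UTC.
Add 9 hours and 35 minutes leg 2 → 05:06 UTC (Apr 7).
Add 5 hours 31 minutes layover in Buenos Aires → 10:37 UTC.
Add 2 hours 46 minutes leg 3 → 13:23 UTC.
Cordova Station is UTC−3:30, so local arrival = 13:23 − 3:30 = 09:53 on Apr 7.

09:53 on April 7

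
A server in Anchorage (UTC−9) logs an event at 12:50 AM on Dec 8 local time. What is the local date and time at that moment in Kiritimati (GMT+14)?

11:50 PM on December 8

Kiritimati is 23:00 ahead of Anchorage.
Shift by the zone difference: 12:50 AM + 23:00 = 11:50 PM on Dec 8 in Kiritimati.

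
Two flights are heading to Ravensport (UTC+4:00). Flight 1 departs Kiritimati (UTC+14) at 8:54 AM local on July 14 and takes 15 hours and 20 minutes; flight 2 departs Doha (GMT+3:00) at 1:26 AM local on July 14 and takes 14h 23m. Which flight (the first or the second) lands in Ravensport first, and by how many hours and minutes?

Flight 1 in UTC: 8:54 AM − 14:00 = 6:54 PM on Jul 13.
+15 hours and 20 minutes → arrive 10:14 AM UTC on Jul 14.
Flight 2 in UTC: 1:26 AM − 3:00 = 10:26 PM on Jul 13.
+14 hours 23 minutes → arrive 12:49 PM UTC on Jul 14.
Flight 1 lands earlier by 2 hours 35 minutes.

the first, by 2 hours 35 minutes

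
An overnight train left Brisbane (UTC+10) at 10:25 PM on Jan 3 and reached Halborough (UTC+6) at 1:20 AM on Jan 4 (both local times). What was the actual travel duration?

6 hours 55 minutes

Departure in UTC: 10:25 PM − 10:00 = 12:25 PM on Jan 3.
Arrival in UTC: 1:20 AM − 6:00 = 7:20 PM on Jan 3.
Elapsed = 7:20 PM − 12:25 PM = 6 hours 55 minutes.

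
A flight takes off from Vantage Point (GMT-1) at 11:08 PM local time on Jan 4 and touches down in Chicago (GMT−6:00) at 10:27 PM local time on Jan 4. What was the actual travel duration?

4 hours 19 minutes

Chicago is 5:00 behind Vantage Point.
Clock-face elapsed time (ignoring zones) is −41 minutes.
Actual elapsed = −41 minutes + 5:00 = 4 hours 19 minutes.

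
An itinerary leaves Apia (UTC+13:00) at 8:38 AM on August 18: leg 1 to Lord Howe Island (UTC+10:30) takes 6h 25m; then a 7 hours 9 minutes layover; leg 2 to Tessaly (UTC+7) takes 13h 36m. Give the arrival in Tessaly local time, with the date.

5:48 AM on August 19

Convert departure to UTC: 8:38 AM − 13:00 = 7:38 PM UTC on Aug 17.
Add 6 hours and 25 minutes leg 1 → 2:03 AM UTC (Aug 18).
Add 7 hours 9 minutes layover in Lord Howe Island → 9:12 AM UTC.
Add 13 hours 36 minutes leg 2 → 10:48 PM UTC.
Tessaly is UTC+7:00, so local arrival = 10:48 PM + 7:00 = 5:48 AM on Aug 19.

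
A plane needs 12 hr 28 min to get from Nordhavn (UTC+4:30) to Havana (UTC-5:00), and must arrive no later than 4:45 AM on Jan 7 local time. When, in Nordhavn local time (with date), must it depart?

Target arrival in UTC: 4:45 AM + 5:00 = 9:45 AM on Jan 7.
Subtract 12 hours 28 minutes → departure 9:17 PM UTC on Jan 6.
Nordhavn is UTC+4:30: 9:17 PM + 4:30 = 1:47 AM on Jan 7.

1:47 AM on January 7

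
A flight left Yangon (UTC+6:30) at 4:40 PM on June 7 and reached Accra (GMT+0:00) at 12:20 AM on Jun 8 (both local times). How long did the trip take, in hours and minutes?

Departure in UTC: 4:40 PM − 6:30 = 10:10 AM on Jun 7.
Arrival is already UTC: 12:20 AM on Jun 8.
Elapsed = 12:20 AM − 10:10 AM (+1 day) = 14 hours 10 minutes.

14 hours 10 minutes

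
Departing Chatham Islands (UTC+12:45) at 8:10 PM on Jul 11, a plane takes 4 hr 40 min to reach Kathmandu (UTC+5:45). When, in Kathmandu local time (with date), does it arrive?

Convert departure to UTC: 8:10 PM − 12:45 = 7:25 AM UTC on Jul 11.
Add 4 hours and 40 minutes travel time → 12:05 PM UTC.
Kathmandu is UTC+5:45, so local arrival = 12:05 PM + 5:45 = 5:50 PM on Jul 11.

5:50 PM on July 11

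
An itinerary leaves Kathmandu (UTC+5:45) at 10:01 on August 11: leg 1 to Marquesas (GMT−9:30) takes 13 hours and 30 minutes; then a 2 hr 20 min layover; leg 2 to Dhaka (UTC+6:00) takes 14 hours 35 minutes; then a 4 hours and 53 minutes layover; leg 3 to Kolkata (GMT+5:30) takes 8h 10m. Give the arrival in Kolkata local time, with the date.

Convert departure to UTC: 10:01 − 5:45 = 04:16 UTC on Aug 11.
Add 13 hours 30 minutes leg 1 → 17:46 UTC.
Add 2 hours 20 minutes layover in Marquesas → 20:06 UTC.
Add 14 hours and 35 minutes leg 2 → 10:41 UTC (Aug 12).
Add 4 hours and 53 minutes layover in Dhaka → 15:34 UTC.
Add 8 hours and 10 minutes leg 3 → 23:44 UTC.
Kolkata is UTC+5:30, so local arrival = 23:44 + 5:30 = 05:14 on Aug 13.

05:14 on August 13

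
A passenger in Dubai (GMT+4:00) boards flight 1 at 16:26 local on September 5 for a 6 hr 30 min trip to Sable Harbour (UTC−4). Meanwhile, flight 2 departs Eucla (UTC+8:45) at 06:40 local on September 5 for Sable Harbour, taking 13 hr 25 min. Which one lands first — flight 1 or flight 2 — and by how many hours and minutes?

Flight 1 in UTC: 16:26 − 4:00 = 12:26 on Sep 5.
+6 hours and 30 minutes → arrive 18:56 UTC on Sep 5.
Flight 2 in UTC: 06:40 − 8:45 = 21:55 on Sep 4.
+13 hours 25 minutes → arrive 11:20 UTC on Sep 5.
Flight 2 lands earlier by 7 hours 36 minutes.

the second, by 7 hours 36 minutes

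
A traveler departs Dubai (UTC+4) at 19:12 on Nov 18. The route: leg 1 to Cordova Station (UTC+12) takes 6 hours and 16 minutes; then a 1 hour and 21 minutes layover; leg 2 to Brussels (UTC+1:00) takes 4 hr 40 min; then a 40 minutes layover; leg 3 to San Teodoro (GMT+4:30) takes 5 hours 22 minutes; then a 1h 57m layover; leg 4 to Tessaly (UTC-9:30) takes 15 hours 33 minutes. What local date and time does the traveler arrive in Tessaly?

Convert departure to UTC: 19:12 − 4:00 = 15:12 UTC on Nov 18.
Add 6 hours 16 minutes leg 1 → 21:28 UTC.
Add 1 hour 21 minutes layover in Cordova Station → 22:49 UTC.
Add 4 hours 40 minutes leg 2 → 03:29 UTC (Nov 19).
Add 40 minutes layover in Brussels → 04:09 UTC.
Add 5 hours 22 minutes leg 3 → 09:31 UTC.
Add 1 hour and 57 minutes layover in San Teodoro → 11:28 UTC.
Add 15 hours and 33 minutes leg 4 → 03:01 UTC (Nov 20).
Tessaly is UTC−9:30, so local arrival = 03:01 − 9:30 = 17:31 on Nov 19.

17:31 on Nov 19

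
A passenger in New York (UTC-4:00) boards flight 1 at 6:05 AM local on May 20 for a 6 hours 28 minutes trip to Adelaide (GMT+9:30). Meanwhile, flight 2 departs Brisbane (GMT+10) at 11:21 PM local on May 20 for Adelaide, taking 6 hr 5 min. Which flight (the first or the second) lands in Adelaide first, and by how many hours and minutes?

the first, by 2 hours 53 minutes

Flight 1 in UTC: 6:05 AM + 4:00 = 10:05 AM on May 20.
+6 hours 28 minutes → arrive 4:33 PM UTC on May 20.
Flight 2 in UTC: 11:21 PM − 10:00 = 1:21 PM on May 20.
+6 hours and 5 minutes → arrive 7:26 PM UTC on May 20.
Flight 1 lands earlier by 2 hours 53 minutes.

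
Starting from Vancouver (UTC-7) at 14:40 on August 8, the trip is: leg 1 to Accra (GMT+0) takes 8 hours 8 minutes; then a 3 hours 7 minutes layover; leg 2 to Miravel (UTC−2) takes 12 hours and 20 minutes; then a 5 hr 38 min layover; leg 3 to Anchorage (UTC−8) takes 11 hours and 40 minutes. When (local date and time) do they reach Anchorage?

Convert departure to UTC: 14:40 + 7:00 = 21:40 UTC on Aug 8.
Add 8 hours 8 minutes leg 1 → 05:48 UTC (Aug 9).
Add 3 hours 7 minutes layover in Accra → 08:55 UTC.
Add 12 hours 20 minutes leg 2 → 21:15 UTC.
Add 5 hours 38 minutes layover in Miravel → 02:53 UTC (Aug 10).
Add 11 hours and 40 minutes leg 3 → 14:33 UTC.
Anchorage is UTC−8:00, so local arrival = 14:33 − 8:00 = 06:33 on Aug 10.

06:33 on Aug 10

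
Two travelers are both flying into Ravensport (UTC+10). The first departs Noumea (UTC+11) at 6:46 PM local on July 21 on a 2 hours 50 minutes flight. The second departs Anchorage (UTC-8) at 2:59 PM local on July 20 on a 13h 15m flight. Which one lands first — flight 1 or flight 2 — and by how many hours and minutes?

Flight 1 in UTC: 6:46 PM − 11:00 = 7:46 AM on Jul 21.
+2 hours and 50 minutes → arrive 10:36 AM UTC on Jul 21.
Flight 2 in UTC: 2:59 PM + 8:00 = 10:59 PM on Jul 20.
+13 hours 15 minutes → arrive 12:14 PM UTC on Jul 21.
Flight 1 lands earlier by 1 hour 38 minutes.

the first, by 1 hour 38 minutes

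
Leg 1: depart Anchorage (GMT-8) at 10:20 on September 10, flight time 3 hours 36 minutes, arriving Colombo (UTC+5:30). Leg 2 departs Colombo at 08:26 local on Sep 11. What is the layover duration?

5 hours

Convert departure to UTC: 10:20 + 8:00 = 18:20 UTC on Sep 10.
Add 3 hours 36 minutes flight time → 21:56 UTC.
Colombo is UTC+5:30, so local arrival = 21:56 + 5:30 = 03:26 on Sep 11.
Layover = 08:26 − 03:26 = 5 hours.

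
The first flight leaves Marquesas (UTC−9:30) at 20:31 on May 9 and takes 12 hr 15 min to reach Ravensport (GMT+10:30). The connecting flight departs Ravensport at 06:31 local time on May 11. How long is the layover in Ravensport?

Convert departure to UTC: 20:31 + 9:30 = 06:01 UTC on May 10.
Add 12 hours and 15 minutes flight time → 18:16 UTC.
Ravensport is UTC+10:30, so local arrival = 18:16 + 10:30 = 04:46 on May 11.
Layover = 06:31 − 04:46 = 1 hour 45 minutes.

1 hour 45 minutes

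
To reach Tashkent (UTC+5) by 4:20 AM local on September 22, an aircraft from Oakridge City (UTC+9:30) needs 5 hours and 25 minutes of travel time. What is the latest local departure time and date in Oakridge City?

Target arrival in UTC: 4:20 AM − 5:00 = 11:20 PM on Sep 21.
Subtract 5 hours and 25 minutes → departure 5:55 PM UTC on Sep 21.
Oakridge City is UTC+9:30: 5:55 PM + 9:30 = 3:25 AM on Sep 22.

3:25 AM on September 22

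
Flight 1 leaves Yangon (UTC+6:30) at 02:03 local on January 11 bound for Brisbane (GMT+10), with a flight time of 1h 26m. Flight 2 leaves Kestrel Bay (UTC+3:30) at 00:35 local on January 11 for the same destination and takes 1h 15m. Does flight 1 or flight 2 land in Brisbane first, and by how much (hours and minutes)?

the first, by 1 hour 21 minutes

Flight 1 in UTC: 02:03 − 6:30 = 19:33 on Jan 10.
+1 hour and 26 minutes → arrive 20:59 UTC on Jan 10.
Flight 2 in UTC: 00:35 − 3:30 = 21:05 on Jan 10.
+1 hour 15 minutes → arrive 22:20 UTC on Jan 10.
Flight 1 lands earlier by 1 hour 21 minutes.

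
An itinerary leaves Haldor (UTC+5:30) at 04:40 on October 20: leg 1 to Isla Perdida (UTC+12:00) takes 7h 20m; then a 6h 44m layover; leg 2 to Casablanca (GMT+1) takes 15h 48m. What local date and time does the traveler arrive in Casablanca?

Convert departure to UTC: 04:40 − 5:30 = 23:10 UTC on Oct 19.
Add 7 hours 20 minutes leg 1 → 06:30 UTC (Oct 20).
Add 6 hours and 44 minutes layover in Isla Perdida → 13:14 UTC.
Add 15 hours 48 minutes leg 2 → 05:02 UTC (Oct 21).
Casablanca is UTC+1:00, so local arrival = 05:02 + 1:00 = 06:02 on Oct 21.

06:02 on October 21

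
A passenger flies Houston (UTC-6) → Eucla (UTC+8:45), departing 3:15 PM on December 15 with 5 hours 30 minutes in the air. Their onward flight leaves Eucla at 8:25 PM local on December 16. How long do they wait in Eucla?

8 hours 55 minutes

Convert departure to UTC: 3:15 PM + 6:00 = 9:15 PM UTC on Dec 15.
Add 5 hours 30 minutes flight time → 2:45 AM UTC (Dec 16).
Eucla is UTC+8:45, so local arrival = 2:45 AM + 8:45 = 11:30 AM on Dec 16.
Layover = 8:25 PM − 11:30 AM = 8 hours 55 minutes.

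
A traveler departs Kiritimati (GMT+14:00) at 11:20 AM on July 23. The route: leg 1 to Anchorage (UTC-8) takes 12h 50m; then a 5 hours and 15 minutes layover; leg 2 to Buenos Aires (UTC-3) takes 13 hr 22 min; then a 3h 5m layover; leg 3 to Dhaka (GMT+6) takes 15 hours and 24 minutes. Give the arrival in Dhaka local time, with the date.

Convert departure to UTC: 11:20 AM − 14:00 = 9:20 PM UTC on Jul 22.
Add 12 hours and 50 minutes leg 1 → 10:10 AM UTC (Jul 23).
Add 5 hours and 15 minutes layover in Anchorage → 3:25 PM UTC.
Add 13 hours and 22 minutes leg 2 → 4:47 AM UTC (Jul 24).
Add 3 hours and 5 minutes layover in Buenos Aires → 7:52 AM UTC.
Add 15 hours and 24 minutes leg 3 → 11:16 PM UTC.
Dhaka is UTC+6:00, so local arrival = 11:16 PM + 6:00 = 5:16 AM on Jul 25.

5:16 AM on July 25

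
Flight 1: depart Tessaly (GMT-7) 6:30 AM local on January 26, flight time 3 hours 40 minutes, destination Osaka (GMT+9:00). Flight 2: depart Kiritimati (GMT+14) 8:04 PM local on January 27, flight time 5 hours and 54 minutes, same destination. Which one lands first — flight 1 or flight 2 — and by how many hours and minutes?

the first, by 18 hours 48 minutes

Flight 1 in UTC: 6:30 AM + 7:00 = 1:30 PM on Jan 26.
+3 hours 40 minutes → arrive 5:10 PM UTC on Jan 26.
Flight 2 in UTC: 8:04 PM − 14:00 = 6:04 AM on Jan 27.
+5 hours and 54 minutes → arrive 11:58 AM UTC on Jan 27.
Flight 1 lands earlier by 18 hours 48 minutes.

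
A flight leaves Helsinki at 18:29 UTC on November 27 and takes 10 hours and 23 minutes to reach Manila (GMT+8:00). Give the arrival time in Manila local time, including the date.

12:52 on November 28

Departure is given in UTC: 18:29 on Nov 27.
Add 10 hours and 23 minutes → 04:52 UTC (Nov 28).
Manila is UTC+8:00: 04:52 + 8:00 = 12:52 on Nov 28.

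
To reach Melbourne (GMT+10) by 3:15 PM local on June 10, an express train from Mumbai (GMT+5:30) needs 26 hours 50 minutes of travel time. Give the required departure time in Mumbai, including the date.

Target arrival in UTC: 3:15 PM − 10:00 = 5:15 AM on Jun 10.
Subtract 26 hours and 50 minutes → departure 2:25 AM UTC on Jun 9.
Mumbai is UTC+5:30: 2:25 AM + 5:30 = 7:55 AM on Jun 9.

7:55 AM on June 9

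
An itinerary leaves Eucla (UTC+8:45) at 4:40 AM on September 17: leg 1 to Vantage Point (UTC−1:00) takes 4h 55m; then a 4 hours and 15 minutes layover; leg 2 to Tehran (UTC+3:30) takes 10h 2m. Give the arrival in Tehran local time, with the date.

Convert departure to UTC: 4:40 AM − 8:45 = 7:55 PM UTC on Sep 16.
Add 4 hours and 55 minutes leg 1 → 12:50 AM UTC (Sep 17).
Add 4 hours 15 minutes layover in Vantage Point → 5:05 AM UTC.
Add 10 hours 2 minutes leg 2 → 3:07 PM UTC.
Tehran is UTC+3:30, so local arrival = 3:07 PM + 3:30 = 6:37 PM on Sep 17.

6:37 PM on September 17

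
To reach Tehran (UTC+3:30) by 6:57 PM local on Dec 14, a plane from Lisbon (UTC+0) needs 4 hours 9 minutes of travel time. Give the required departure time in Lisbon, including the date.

11:18 AM on December 14

Target arrival in UTC: 6:57 PM − 3:30 = 3:27 PM on Dec 14.
Subtract 4 hours 9 minutes → departure 11:18 AM UTC on Dec 14.
Lisbon is UTC+0, so departure is 11:18 AM on Dec 14.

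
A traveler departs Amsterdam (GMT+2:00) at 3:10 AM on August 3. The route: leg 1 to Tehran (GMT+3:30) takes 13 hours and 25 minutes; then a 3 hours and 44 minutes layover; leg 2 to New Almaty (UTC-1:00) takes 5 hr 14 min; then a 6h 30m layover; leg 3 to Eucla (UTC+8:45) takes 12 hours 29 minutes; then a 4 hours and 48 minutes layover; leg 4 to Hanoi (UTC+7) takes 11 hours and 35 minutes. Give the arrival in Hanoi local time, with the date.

5:55 PM on Aug 5

Convert departure to UTC: 3:10 AM − 2:00 = 1:10 AM UTC on Aug 3.
Add 13 hours 25 minutes leg 1 → 2:35 PM UTC.
Add 3 hours 44 minutes layover in Tehran → 6:19 PM UTC.
Add 5 hours and 14 minutes leg 2 → 11:33 PM UTC.
Add 6 hours 30 minutes layover in New Almaty → 6:03 AM UTC (Aug 4).
Add 12 hours 29 minutes leg 3 → 6:32 PM UTC.
Add 4 hours 48 minutes layover in Eucla → 11:20 PM UTC.
Add 11 hours and 35 minutes leg 4 → 10:55 AM UTC (Aug 5).
Hanoi is UTC+7:00, so local arrival = 10:55 AM + 7:00 = 5:55 PM on Aug 5.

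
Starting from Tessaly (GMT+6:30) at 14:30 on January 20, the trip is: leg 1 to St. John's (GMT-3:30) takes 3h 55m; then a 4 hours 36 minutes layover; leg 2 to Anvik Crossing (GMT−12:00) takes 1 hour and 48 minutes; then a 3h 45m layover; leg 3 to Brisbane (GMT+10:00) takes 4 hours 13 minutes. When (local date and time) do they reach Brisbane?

Convert departure to UTC: 14:30 − 6:30 = 08:00 UTC on Jan 20.
Add 3 hours 55 minutes leg 1 → 11:55 UTC.
Add 4 hours and 36 minutes layover in St. John's → 16:31 UTC.
Add 1 hour 48 minutes leg 2 → 18:19 UTC.
Add 3 hours and 45 minutes layover in Anvik Crossing → 22:04 UTC.
Add 4 hours and 13 minutes leg 3 → 02:17 UTC (Jan 21).
Brisbane is UTC+10:00, so local arrival = 02:17 + 10:00 = 12:17 on Jan 21.

12:17 on Jan 21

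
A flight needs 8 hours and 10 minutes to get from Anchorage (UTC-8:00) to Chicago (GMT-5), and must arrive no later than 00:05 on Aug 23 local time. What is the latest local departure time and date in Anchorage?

12:55 on Aug 22

Target arrival in UTC: 00:05 + 5:00 = 05:05 on Aug 23.
Subtract 8 hours and 10 minutes → departure 20:55 UTC on Aug 22.
Anchorage is UTC−8:00: 20:55 − 8:00 = 12:55 on Aug 22.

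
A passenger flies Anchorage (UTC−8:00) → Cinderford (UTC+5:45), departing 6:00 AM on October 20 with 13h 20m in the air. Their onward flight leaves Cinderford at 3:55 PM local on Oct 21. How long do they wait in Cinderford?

6 hours 50 minutes

Convert departure to UTC: 6:00 AM + 8:00 = 2:00 PM UTC on Oct 20.
Add 13 hours 20 minutes flight time → 3:20 AM UTC (Oct 21).
Cinderford is UTC+5:45, so local arrival = 3:20 AM + 5:45 = 9:05 AM on Oct 21.
Layover = 3:55 PM − 9:05 AM = 6 hours 50 minutes.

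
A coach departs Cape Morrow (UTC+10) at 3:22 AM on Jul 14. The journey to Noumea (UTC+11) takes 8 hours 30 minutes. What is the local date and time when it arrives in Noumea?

12:52 PM on July 14

Convert departure to UTC: 3:22 AM − 10:00 = 5:22 PM UTC on Jul 13.
Add 8 hours 30 minutes travel time → 1:52 AM UTC (Jul 14).
Noumea is UTC+11:00, so local arrival = 1:52 AM + 11:00 = 12:52 PM on Jul 14.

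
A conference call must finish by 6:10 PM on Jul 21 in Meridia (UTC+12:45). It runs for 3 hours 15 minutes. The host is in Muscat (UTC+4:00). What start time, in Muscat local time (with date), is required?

Target end time in UTC: 6:10 PM − 12:45 = 5:25 AM on Jul 21.
Subtract 3 hours 15 minutes → start 2:10 AM UTC on Jul 21.
Muscat is UTC+4:00: 2:10 AM + 4:00 = 6:10 AM on Jul 21.

6:10 AM on July 21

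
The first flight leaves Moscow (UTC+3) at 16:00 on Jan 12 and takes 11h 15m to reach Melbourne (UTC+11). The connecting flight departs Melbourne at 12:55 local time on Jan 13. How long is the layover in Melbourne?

Convert departure to UTC: 16:00 − 3:00 = 13:00 UTC on Jan 12.
Add 11 hours and 15 minutes flight time → 00:15 UTC (Jan 13).
Melbourne is UTC+11:00, so local arrival = 00:15 + 11:00 = 11:15 on Jan 13.
Layover = 12:55 − 11:15 = 1 hour 40 minutes.

1 hour 40 minutes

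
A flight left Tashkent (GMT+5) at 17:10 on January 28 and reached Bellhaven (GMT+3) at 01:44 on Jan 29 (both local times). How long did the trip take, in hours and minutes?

Departure in UTC: 17:10 − 5:00 = 12:10 on Jan 28.
Arrival in UTC: 01:44 − 3:00 = 22:44 on Jan 28.
Elapsed = 22:44 − 12:10 = 10 hours 34 minutes.

10 hours 34 minutes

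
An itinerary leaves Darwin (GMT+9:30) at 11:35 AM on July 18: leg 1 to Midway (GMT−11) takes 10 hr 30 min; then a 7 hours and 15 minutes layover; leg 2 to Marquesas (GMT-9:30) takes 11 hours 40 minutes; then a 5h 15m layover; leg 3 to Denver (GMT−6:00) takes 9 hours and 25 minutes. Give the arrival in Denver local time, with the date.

Convert departure to UTC: 11:35 AM − 9:30 = 2:05 AM UTC on Jul 18.
Add 10 hours and 30 minutes leg 1 → 12:35 PM UTC.
Add 7 hours and 15 minutes layover in Midway → 7:50 PM UTC.
Add 11 hours and 40 minutes leg 2 → 7:30 AM UTC (Jul 19).
Add 5 hours and 15 minutes layover in Marquesas → 12:45 PM UTC.
Add 9 hours 25 minutes leg 3 → 10:10 PM UTC.
Denver is UTC−6:00, so local arrival = 10:10 PM − 6:00 = 4:10 PM on Jul 19.

4:10 PM on Jul 19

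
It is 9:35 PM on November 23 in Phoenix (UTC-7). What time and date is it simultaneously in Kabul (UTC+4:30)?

9:05 AM on Nov 24

Kabul is 11:30 ahead of Phoenix.
Shift by the zone difference: 9:35 PM + 11:30 = 9:05 AM on Nov 24 in Kabul.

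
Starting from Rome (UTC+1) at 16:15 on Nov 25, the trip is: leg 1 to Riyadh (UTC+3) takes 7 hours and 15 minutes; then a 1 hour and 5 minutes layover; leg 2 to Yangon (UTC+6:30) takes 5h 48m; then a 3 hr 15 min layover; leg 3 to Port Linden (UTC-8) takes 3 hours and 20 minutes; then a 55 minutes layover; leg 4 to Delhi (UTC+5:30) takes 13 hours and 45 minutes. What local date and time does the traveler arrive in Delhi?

08:08 on November 27

Convert departure to UTC: 16:15 − 1:00 = 15:15 UTC on Nov 25.
Add 7 hours 15 minutes leg 1 → 22:30 UTC.
Add 1 hour and 5 minutes layover in Riyadh → 23:35 UTC.
Add 5 hours 48 minutes leg 2 → 05:23 UTC (Nov 26).
Add 3 hours 15 minutes layover in Yangon → 08:38 UTC.
Add 3 hours and 20 minutes leg 3 → 11:58 UTC.
Add 55 minutes layover in Port Linden → 12:53 UTC.
Add 13 hours and 45 minutes leg 4 → 02:38 UTC (Nov 27).
Delhi is UTC+5:30, so local arrival = 02:38 + 5:30 = 08:08 on Nov 27.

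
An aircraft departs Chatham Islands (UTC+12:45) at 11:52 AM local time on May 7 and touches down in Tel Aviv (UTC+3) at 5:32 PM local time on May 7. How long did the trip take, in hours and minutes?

Departure in UTC: 11:52 AM − 12:45 = 11:07 PM on May 6.
Arrival in UTC: 5:32 PM − 3:00 = 2:32 PM on May 7.
Elapsed = 2:32 PM − 11:07 PM (+1 day) = 15 hours 25 minutes.

15 hours 25 minutes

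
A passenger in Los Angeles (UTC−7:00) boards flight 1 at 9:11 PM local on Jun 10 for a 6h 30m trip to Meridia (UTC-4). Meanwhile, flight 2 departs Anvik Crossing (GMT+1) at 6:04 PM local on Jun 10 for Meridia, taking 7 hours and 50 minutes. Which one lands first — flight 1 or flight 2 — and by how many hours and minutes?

Flight 1 in UTC: 9:11 PM + 7:00 = 4:11 AM on Jun 11.
+6 hours 30 minutes → arrive 10:41 AM UTC on Jun 11.
Flight 2 in UTC: 6:04 PM − 1:00 = 5:04 PM on Jun 10.
+7 hours and 50 minutes → arrive 12:54 AM UTC on Jun 11.
Flight 2 lands earlier by 9 hours 47 minutes.

the second, by 9 hours 47 minutes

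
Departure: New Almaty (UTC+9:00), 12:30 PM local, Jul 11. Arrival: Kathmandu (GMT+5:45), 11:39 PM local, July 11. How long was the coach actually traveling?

Departure in UTC: 12:30 PM − 9:00 = 3:30 AM on Jul 11.
Arrival in UTC: 11:39 PM − 5:45 = 5:54 PM on Jul 11.
Elapsed = 5:54 PM − 3:30 AM = 14 hours 24 minutes.

14 hours 24 minutes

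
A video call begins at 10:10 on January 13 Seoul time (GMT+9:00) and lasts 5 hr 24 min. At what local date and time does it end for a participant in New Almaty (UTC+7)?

Convert start to UTC: 10:10 − 9:00 = 01:10 UTC on Jan 13.
Add 5 hours 24 minutes duration → 06:34 UTC.
New Almaty is UTC+7:00, so local end time = 06:34 + 7:00 = 13:34 on Jan 13.

13:34 on Jan 13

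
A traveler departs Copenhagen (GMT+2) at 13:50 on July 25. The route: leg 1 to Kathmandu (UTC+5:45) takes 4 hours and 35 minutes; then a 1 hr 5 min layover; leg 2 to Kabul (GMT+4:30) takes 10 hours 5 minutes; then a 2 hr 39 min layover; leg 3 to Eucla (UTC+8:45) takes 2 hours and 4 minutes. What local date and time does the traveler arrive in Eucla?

17:03 on July 26

Convert departure to UTC: 13:50 − 2:00 = 11:50 UTC on Jul 25.
Add 4 hours 35 minutes leg 1 → 16:25 UTC.
Add 1 hour 5 minutes layover in Kathmandu → 17:30 UTC.
Add 10 hours and 5 minutes leg 2 → 03:35 UTC (Jul 26).
Add 2 hours and 39 minutes layover in Kabul → 06:14 UTC.
Add 2 hours 4 minutes leg 3 → 08:18 UTC.
Eucla is UTC+8:45, so local arrival = 08:18 + 8:45 = 17:03 on Jul 26.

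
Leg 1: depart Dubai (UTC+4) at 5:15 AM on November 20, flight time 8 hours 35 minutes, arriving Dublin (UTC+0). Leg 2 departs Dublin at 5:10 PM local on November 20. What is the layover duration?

Convert departure to UTC: 5:15 AM − 4:00 = 1:15 AM UTC on Nov 20.
Add 8 hours and 35 minutes flight time → 9:50 AM UTC.
Dublin is UTC+0, so local arrival is the same: 9:50 AM on Nov 20.
Layover = 5:10 PM − 9:50 AM = 7 hours 20 minutes.

7 hours 20 minutes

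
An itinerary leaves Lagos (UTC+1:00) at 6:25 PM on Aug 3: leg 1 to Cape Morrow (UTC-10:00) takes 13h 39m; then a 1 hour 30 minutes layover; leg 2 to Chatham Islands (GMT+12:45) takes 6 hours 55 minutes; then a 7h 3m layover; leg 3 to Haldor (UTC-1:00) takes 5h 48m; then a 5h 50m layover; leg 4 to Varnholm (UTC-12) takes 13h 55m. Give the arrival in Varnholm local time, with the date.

12:05 PM on Aug 5

Convert departure to UTC: 6:25 PM − 1:00 = 5:25 PM UTC on Aug 3.
Add 13 hours and 39 minutes leg 1 → 7:04 AM UTC (Aug 4).
Add 1 hour 30 minutes layover in Cape Morrow → 8:34 AM UTC.
Add 6 hours 55 minutes leg 2 → 3:29 PM UTC.
Add 7 hours and 3 minutes layover in Chatham Islands → 10:32 PM UTC.
Add 5 hours 48 minutes leg 3 → 4:20 AM UTC (Aug 5).
Add 5 hours and 50 minutes layover in Haldor → 10:10 AM UTC.
Add 13 hours 55 minutes leg 4 → 12:05 AM UTC (Aug 6).
Varnholm is UTC−12:00, so local arrival = 12:05 AM − 12:00 = 12:05 PM on Aug 5.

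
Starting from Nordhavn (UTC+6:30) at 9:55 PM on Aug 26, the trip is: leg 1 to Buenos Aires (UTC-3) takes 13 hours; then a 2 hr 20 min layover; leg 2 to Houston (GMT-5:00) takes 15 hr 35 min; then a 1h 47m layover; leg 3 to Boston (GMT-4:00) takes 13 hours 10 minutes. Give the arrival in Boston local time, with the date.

9:17 AM on August 28

Convert departure to UTC: 9:55 PM − 6:30 = 3:25 PM UTC on Aug 26.
Add 13 hours leg 1 → 4:25 AM UTC (Aug 27).
Add 2 hours and 20 minutes layover in Buenos Aires → 6:45 AM UTC.
Add 15 hours and 35 minutes leg 2 → 10:20 PM UTC.
Add 1 hour and 47 minutes layover in Houston → 12:07 AM UTC (Aug 28).
Add 13 hours and 10 minutes leg 3 → 1:17 PM UTC.
Boston is UTC−4:00, so local arrival = 1:17 PM − 4:00 = 9:17 AM on Aug 28.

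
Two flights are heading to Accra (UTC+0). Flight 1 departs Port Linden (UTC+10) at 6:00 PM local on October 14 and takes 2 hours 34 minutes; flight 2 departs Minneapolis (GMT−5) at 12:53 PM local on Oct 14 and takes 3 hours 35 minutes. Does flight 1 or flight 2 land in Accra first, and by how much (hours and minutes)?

Flight 1 in UTC: 6:00 PM − 10:00 = 8:00 AM on Oct 14.
+2 hours and 34 minutes → arrive 10:34 AM UTC on Oct 14.
Flight 2 in UTC: 12:53 PM + 5:00 = 5:53 PM on Oct 14.
+3 hours 35 minutes → arrive 9:28 PM UTC on Oct 14.
Flight 1 lands earlier by 10 hours 54 minutes.

the first, by 10 hours 54 minutes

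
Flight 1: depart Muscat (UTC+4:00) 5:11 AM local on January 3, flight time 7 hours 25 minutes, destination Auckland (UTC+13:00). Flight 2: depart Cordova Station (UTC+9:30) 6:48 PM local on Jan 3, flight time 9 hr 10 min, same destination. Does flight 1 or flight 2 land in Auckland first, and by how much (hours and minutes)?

the first, by 9 hours 52 minutes

Flight 1 in UTC: 5:11 AM − 4:00 = 1:11 AM on Jan 3.
+7 hours and 25 minutes → arrive 8:36 AM UTC on Jan 3.
Flight 2 in UTC: 6:48 PM − 9:30 = 9:18 AM on Jan 3.
+9 hours and 10 minutes → arrive 6:28 PM UTC on Jan 3.
Flight 1 lands earlier by 9 hours 52 minutes.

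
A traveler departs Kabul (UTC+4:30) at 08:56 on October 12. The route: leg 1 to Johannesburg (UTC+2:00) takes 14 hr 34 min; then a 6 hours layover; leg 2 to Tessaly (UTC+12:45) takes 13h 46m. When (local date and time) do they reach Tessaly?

Convert departure to UTC: 08:56 − 4:30 = 04:26 UTC on Oct 12.
Add 14 hours and 34 minutes leg 1 → 19:00 UTC.
Add 6 hours layover in Johannesburg → 01:00 UTC (Oct 13).
Add 13 hours 46 minutes leg 2 → 14:46 UTC.
Tessaly is UTC+12:45, so local arrival = 14:46 + 12:45 = 03:31 on Oct 14.

03:31 on Oct 14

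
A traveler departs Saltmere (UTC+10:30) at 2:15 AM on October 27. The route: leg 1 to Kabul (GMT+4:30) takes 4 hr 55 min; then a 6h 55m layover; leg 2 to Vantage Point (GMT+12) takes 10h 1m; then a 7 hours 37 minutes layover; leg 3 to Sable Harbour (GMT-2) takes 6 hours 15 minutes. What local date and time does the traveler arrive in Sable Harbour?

1:28 AM on October 28

Convert departure to UTC: 2:15 AM − 10:30 = 3:45 PM UTC on Oct 26.
Add 4 hours 55 minutes leg 1 → 8:40 PM UTC.
Add 6 hours and 55 minutes layover in Kabul → 3:35 AM UTC (Oct 27).
Add 10 hours 1 minute leg 2 → 1:36 PM UTC.
Add 7 hours 37 minutes layover in Vantage Point → 9:13 PM UTC.
Add 6 hours and 15 minutes leg 3 → 3:28 AM UTC (Oct 28).
Sable Harbour is UTC−2:00, so local arrival = 3:28 AM − 2:00 = 1:28 AM on Oct 28.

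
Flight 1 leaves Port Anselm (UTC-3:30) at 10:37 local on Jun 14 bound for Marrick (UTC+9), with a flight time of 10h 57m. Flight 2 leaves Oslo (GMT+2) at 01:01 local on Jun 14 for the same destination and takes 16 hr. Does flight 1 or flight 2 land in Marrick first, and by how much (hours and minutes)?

the second, by 10 hours 3 minutes

Flight 1 in UTC: 10:37 + 3:30 = 14:07 on Jun 14.
+10 hours and 57 minutes → arrive 01:04 UTC on Jun 15.
Flight 2 in UTC: 01:01 − 2:00 = 23:01 on Jun 13.
+16 hours → arrive 15:01 UTC on Jun 14.
Flight 2 lands earlier by 10 hours 3 minutes.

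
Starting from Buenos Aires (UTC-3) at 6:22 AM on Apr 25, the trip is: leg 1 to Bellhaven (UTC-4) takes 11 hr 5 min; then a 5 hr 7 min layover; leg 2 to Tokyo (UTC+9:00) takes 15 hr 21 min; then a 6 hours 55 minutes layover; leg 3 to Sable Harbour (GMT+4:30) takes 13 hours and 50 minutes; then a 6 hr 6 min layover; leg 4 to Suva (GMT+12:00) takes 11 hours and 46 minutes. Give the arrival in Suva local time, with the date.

7:32 PM on April 28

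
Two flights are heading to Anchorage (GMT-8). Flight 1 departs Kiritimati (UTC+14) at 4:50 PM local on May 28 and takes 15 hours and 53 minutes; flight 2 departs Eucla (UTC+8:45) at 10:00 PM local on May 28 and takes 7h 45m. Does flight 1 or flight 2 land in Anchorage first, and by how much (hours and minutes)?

the first, by 2 hours 17 minutes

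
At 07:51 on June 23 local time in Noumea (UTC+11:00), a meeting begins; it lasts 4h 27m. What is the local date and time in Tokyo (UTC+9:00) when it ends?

10:18 on Jun 23

Convert start to UTC: 07:51 − 11:00 = 20:51 UTC on Jun 22.
Add 4 hours and 27 minutes duration → 01:18 UTC (Jun 23).
Tokyo is UTC+9:00, so local end time = 01:18 + 9:00 = 10:18 on Jun 23.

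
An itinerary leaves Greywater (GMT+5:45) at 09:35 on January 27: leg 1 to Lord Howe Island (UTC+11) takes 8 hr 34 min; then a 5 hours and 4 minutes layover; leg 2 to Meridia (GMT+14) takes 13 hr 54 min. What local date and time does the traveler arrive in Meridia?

21:22 on Jan 28

Convert departure to UTC: 09:35 − 5:45 = 03:50 UTC on Jan 27.
Add 8 hours 34 minutes leg 1 → 12:24 UTC.
Add 5 hours and 4 minutes layover in Lord Howe Island → 17:28 UTC.
Add 13 hours and 54 minutes leg 2 → 07:22 UTC (Jan 28).
Meridia is UTC+14:00, so local arrival = 07:22 + 14:00 = 21:22 on Jan 28.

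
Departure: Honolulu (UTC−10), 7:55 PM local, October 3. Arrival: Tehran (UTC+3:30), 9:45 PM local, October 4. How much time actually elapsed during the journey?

12 hours 20 minutes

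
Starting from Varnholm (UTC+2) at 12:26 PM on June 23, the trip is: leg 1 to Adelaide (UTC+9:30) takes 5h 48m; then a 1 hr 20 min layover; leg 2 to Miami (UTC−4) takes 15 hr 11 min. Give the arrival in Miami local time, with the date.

4:45 AM on June 24

Convert departure to UTC: 12:26 PM − 2:00 = 10:26 AM UTC on Jun 23.
Add 5 hours and 48 minutes leg 1 → 4:14 PM UTC.
Add 1 hour and 20 minutes layover in Adelaide → 5:34 PM UTC.
Add 15 hours 11 minutes leg 2 → 8:45 AM UTC (Jun 24).
Miami is UTC−4:00, so local arrival = 8:45 AM − 4:00 = 4:45 AM on Jun 24.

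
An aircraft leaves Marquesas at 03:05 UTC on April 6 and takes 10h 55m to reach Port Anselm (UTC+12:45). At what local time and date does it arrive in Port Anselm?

Departure is given in UTC: 03:05 on Apr 6.
Add 10 hours 55 minutes → 14:00 UTC.
Port Anselm is UTC+12:45: 14:00 + 12:45 = 02:45 on Apr 7.

02:45 on Apr 7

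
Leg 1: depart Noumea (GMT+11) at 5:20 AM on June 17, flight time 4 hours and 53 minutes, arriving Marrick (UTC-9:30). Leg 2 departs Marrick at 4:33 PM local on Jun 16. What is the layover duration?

2 hours 50 minutes

Convert departure to UTC: 5:20 AM − 11:00 = 6:20 PM UTC on Jun 16.
Add 4 hours and 53 minutes flight time → 11:13 PM UTC.
Marrick is UTC−9:30, so local arrival = 11:13 PM − 9:30 = 1:43 PM on Jun 16.
Layover = 4:33 PM − 1:43 PM = 2 hours 50 minutes.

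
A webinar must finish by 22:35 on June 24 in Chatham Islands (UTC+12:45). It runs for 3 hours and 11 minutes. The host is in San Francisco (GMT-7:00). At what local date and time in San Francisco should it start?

23:39 on June 23

Target end time in UTC: 22:35 − 12:45 = 09:50 on Jun 24.
Subtract 3 hours 11 minutes → start 06:39 UTC on Jun 24.
San Francisco is UTC−7:00: 06:39 − 7:00 = 23:39 on Jun 23.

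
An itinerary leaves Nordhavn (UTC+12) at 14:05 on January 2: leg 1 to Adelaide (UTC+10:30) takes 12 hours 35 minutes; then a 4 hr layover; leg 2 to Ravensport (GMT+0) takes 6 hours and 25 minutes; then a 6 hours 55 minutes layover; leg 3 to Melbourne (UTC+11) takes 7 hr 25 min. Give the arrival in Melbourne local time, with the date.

Convert departure to UTC: 14:05 − 12:00 = 02:05 UTC on Jan 2.
Add 12 hours 35 minutes leg 1 → 14:40 UTC.
Add 4 hours layover in Adelaide → 18:40 UTC.
Add 6 hours 25 minutes leg 2 → 01:05 UTC (Jan 3).
Add 6 hours and 55 minutes layover in Ravensport → 08:00 UTC.
Add 7 hours and 25 minutes leg 3 → 15:25 UTC.
Melbourne is UTC+11:00, so local arrival = 15:25 + 11:00 = 02:25 on Jan 4.

02:25 on January 4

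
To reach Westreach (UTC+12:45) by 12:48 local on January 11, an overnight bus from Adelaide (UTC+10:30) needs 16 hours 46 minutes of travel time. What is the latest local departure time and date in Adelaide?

Target arrival in UTC: 12:48 − 12:45 = 00:03 on Jan 11.
Subtract 16 hours and 46 minutes → departure 07:17 UTC on Jan 10.
Adelaide is UTC+10:30: 07:17 + 10:30 = 17:47 on Jan 10.

17:47 on Jan 10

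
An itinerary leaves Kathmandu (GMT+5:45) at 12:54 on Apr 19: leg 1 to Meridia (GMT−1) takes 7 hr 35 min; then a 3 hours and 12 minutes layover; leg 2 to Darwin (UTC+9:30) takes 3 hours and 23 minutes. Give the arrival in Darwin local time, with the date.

06:49 on April 20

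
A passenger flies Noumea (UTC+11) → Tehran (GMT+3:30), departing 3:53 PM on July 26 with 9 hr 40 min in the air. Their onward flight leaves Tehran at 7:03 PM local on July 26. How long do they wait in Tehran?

Convert departure to UTC: 3:53 PM − 11:00 = 4:53 AM UTC on Jul 26.
Add 9 hours 40 minutes flight time → 2:33 PM UTC.
Tehran is UTC+3:30, so local arrival = 2:33 PM + 3:30 = 6:03 PM on Jul 26.
Layover = 7:03 PM − 6:03 PM = 1 hour.

1 hour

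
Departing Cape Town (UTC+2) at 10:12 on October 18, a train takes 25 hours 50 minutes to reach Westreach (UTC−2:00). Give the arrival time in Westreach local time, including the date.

08:02 on October 19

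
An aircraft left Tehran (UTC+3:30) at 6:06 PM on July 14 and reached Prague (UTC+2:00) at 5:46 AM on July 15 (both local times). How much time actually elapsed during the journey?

13 hours 10 minutes

Departure in UTC: 6:06 PM − 3:30 = 2:36 PM on Jul 14.
Arrival in UTC: 5:46 AM − 2:00 = 3:46 AM on Jul 15.
Elapsed = 3:46 AM − 2:36 PM (+1 day) = 13 hours 10 minutes.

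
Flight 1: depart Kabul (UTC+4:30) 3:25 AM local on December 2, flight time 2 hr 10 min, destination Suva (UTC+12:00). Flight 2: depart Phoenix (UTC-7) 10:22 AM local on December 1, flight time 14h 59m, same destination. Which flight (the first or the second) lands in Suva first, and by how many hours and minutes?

Flight 1 in UTC: 3:25 AM − 4:30 = 10:55 PM on Dec 1.
+2 hours and 10 minutes → arrive 1:05 AM UTC on Dec 2.
Flight 2 in UTC: 10:22 AM + 7:00 = 5:22 PM on Dec 1.
+14 hours and 59 minutes → arrive 8:21 AM UTC on Dec 2.
Flight 1 lands earlier by 7 hours 16 minutes.

the first, by 7 hours 16 minutes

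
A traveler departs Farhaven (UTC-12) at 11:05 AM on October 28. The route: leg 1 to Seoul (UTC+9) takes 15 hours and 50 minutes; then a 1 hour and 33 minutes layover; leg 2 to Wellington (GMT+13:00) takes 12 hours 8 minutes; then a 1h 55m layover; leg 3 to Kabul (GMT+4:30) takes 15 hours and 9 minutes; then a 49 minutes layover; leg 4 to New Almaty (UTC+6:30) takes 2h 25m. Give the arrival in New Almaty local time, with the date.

7:24 AM on October 31

Convert departure to UTC: 11:05 AM + 12:00 = 11:05 PM UTC on Oct 28.
Add 15 hours 50 minutes leg 1 → 2:55 PM UTC (Oct 29).
Add 1 hour 33 minutes layover in Seoul → 4:28 PM UTC.
Add 12 hours and 8 minutes leg 2 → 4:36 AM UTC (Oct 30).
Add 1 hour and 55 minutes layover in Wellington → 6:31 AM UTC.
Add 15 hours 9 minutes leg 3 → 9:40 PM UTC.
Add 49 minutes layover in Kabul → 10:29 PM UTC.
Add 2 hours and 25 minutes leg 4 → 12:54 AM UTC (Oct 31).
New Almaty is UTC+6:30, so local arrival = 12:54 AM + 6:30 = 7:24 AM on Oct 31.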